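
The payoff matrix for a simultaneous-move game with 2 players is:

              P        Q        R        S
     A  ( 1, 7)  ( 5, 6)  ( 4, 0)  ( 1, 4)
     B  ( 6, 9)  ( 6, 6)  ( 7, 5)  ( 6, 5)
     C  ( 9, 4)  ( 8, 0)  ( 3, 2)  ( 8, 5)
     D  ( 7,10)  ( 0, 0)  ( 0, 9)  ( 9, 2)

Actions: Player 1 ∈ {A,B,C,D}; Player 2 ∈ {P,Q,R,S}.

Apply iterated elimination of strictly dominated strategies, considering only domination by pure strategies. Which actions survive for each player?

P1 drop A (B beats it: P:6>1 Q:6>5 R:7>4 S:6>1)
P2 drop Q (P beats it: B:9>6 C:4>0 D:10>0)
P2 drop R (P beats it: B:9>5 C:4>2 D:10>9)
P1 drop B (C beats it: P:9>6 S:8>6)
P1→{C,D} P2→{P,S}

IESDS → P1:{C,D} P2:{P,S}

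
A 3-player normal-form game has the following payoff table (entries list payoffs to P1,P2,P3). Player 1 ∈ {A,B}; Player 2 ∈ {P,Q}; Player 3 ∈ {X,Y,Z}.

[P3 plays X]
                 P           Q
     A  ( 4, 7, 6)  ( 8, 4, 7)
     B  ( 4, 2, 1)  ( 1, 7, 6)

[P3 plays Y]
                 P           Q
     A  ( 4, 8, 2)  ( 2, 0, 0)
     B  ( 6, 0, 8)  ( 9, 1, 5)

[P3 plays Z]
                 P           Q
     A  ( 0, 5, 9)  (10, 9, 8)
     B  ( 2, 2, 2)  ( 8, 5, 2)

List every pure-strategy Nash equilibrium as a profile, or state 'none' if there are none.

PSNE = {(A,Q,Z)}

(A,P,X): not NE [P3→Z gives 9>6]
(A,P,Y): not NE [P1→B gives 6>4; P3→Z gives 9>2]
(A,P,Z): not NE [P1→B gives 2>0; P2→Q gives 9>5]
(A,Q,X): not NE [P2→P gives 7>4; P3→Z gives 8>7]
(A,Q,Y): not NE [P1→B gives 9>2; P2→P gives 8>0; P3→Z gives 8>0]
(A,Q,Z): NE
(B,P,X): not NE [P2→Q gives 7>2; P3→Y gives 8>1]
(B,P,Y): not NE [P2→Q gives 1>0]
(B,P,Z): not NE [P2→Q gives 5>2; P3→Y gives 8>2]
(B,Q,X): not NE [P1→A gives 8>1]
(B,Q,Y): not NE [P3→X gives 6>5]
(B,Q,Z): not NE [P1→A gives 10>8; P3→X gives 6>2]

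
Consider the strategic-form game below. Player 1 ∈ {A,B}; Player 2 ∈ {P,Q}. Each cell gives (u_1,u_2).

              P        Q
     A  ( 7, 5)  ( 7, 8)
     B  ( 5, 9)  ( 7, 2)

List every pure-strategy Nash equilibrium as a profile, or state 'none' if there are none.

Nash profiles: (A,Q)

(A,P): not NE [P2→Q gives 8>5]
(A,Q): NE
(B,P): not NE [P1→A gives 7>5]
(B,Q): not NE [P2→P gives 9>2]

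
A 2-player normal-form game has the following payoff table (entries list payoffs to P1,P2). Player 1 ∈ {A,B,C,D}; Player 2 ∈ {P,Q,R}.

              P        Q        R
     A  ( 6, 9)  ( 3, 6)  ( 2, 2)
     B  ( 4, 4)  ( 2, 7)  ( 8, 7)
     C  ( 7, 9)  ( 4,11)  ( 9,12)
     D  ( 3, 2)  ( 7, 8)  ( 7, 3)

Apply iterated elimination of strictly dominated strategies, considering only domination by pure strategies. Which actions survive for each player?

P1 drop A (C beats it: P:7>6 Q:4>3 R:9>2)
P1 drop B (C beats it: P:7>4 Q:4>2 R:9>8)
P2 drop P (Q beats it: C:11>9 D:8>2)
P1→{C,D} P2→{Q,R}

Remaining: P1:{C,D} P2:{Q,R}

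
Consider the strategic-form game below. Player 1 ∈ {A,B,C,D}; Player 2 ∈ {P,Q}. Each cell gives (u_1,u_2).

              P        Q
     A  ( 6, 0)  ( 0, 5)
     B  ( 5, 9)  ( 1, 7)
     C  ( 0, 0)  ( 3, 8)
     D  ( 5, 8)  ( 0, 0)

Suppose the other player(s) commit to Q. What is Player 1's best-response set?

P1 best: {C}

u_1(A vs Q) = 0
u_1(B vs Q) = 1
u_1(C vs Q) = 3
u_1(D vs Q) = 0
max payoff 3 at {C}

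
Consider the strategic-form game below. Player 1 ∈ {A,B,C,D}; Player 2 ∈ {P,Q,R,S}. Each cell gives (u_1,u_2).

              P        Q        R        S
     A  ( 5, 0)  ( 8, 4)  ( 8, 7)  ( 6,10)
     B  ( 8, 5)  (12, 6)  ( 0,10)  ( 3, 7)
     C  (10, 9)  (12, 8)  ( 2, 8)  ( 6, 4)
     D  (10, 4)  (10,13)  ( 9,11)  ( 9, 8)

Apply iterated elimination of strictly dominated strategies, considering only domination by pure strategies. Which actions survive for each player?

Survivors P1:{B,C,D} P2:{P,Q,R}

P1 drop A (D beats it: P:10>5 Q:10>8 R:9>8 S:9>6)
P2 drop S (R beats it: B:10>7 C:8>4 D:11>8)
P1→{B,C,D} P2→{P,Q,R}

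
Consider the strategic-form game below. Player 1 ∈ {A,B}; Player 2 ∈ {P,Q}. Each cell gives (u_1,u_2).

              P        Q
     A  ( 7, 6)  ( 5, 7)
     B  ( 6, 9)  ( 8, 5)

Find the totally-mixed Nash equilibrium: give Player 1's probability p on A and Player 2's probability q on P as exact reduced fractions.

P1 mixes 4/5 on A; P2 mixes 3/4 on P

P1 indiff ⇒ q·7+(1-q)·5 = q·6+(1-q)·8 ⇒ q(1) = (1-q)(3) ⇒ q = 3/4
P2 indiff ⇒ p·6+(1-p)·9 = p·7+(1-p)·5 ⇒ p(-1) = (1-p)(-4) ⇒ p = 4/5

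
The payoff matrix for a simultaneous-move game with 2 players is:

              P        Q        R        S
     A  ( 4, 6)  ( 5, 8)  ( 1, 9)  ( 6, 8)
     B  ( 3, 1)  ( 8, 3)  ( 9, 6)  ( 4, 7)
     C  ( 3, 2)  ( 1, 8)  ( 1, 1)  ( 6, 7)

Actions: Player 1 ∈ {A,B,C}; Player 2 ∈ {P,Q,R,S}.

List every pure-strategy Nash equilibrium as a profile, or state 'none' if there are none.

(A,P): not NE [P2→R gives 9>6]
(A,Q): not NE [P1→B gives 8>5; P2→R gives 9>8]
(A,R): not NE [P1→B gives 9>1]
(A,S): not NE [P2→R gives 9>8]
(B,P): not NE [P1→A gives 4>3; P2→S gives 7>1]
(B,Q): not NE [P2→S gives 7>3]
(B,R): not NE [P2→S gives 7>6]
(B,S): not NE [P1→C gives 6>4]
(C,P): not NE [P1→A gives 4>3; P2→Q gives 8>2]
(C,Q): not NE [P1→B gives 8>1]
(C,R): not NE [P1→B gives 9>1; P2→Q gives 8>1]
(C,S): not NE [P2→Q gives 8>7]

PSNE: ∅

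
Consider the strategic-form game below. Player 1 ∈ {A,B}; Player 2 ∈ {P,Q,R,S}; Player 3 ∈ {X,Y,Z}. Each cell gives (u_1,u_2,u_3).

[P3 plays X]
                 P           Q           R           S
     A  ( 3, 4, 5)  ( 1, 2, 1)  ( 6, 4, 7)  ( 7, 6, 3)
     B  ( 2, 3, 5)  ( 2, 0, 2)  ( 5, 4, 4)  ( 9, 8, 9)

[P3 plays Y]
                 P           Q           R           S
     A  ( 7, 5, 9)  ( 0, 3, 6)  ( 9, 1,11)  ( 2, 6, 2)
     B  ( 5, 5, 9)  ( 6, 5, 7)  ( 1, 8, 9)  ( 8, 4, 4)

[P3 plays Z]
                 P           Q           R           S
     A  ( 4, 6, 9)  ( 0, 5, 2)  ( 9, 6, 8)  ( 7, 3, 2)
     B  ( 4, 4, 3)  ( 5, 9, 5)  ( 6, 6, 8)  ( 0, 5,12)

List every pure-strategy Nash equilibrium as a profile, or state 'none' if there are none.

(A,P,X): not NE [P2→S gives 6>4; P3→Z gives 9>5]
(A,P,Y): not NE [P2→S gives 6>5]
(A,P,Z): NE
(A,Q,X): not NE [P1→B gives 2>1; P2→S gives 6>2; P3→Y gives 6>1]
(A,Q,Y): not NE [P1→B gives 6>0; P2→S gives 6>3]
(A,Q,Z): not NE [P1→B gives 5>0; P2→R gives 6>5; P3→Y gives 6>2]
(A,R,X): not NE [P2→S gives 6>4; P3→Y gives 11>7]
(A,R,Y): not NE [P2→S gives 6>1]
(A,R,Z): not NE [P3→Y gives 11>8]
(A,S,X): not NE [P1→B gives 9>7]
(A,S,Y): not NE [P1→B gives 8>2; P3→X gives 3>2]
(A,S,Z): not NE [P2→R gives 6>3; P3→X gives 3>2]
(B,P,X): not NE [P1→A gives 3>2; P2→S gives 8>3; P3→Y gives 9>5]
(B,P,Y): not NE [P1→A gives 7>5; P2→R gives 8>5]
(B,P,Z): not NE [P2→Q gives 9>4; P3→Y gives 9>3]
(B,Q,X): not NE [P2→S gives 8>0; P3→Y gives 7>2]
(B,Q,Y): not NE [P2→R gives 8>5]
(B,Q,Z): not NE [P3→Y gives 7>5]
(B,R,X): not NE [P1→A gives 6>5; P2→S gives 8>4; P3→Y gives 9>4]
(B,R,Y): not NE [P1→A gives 9>1]
(B,R,Z): not NE [P1→A gives 9>6; P2→Q gives 9>6; P3→Y gives 9>8]
(B,S,X): not NE [P3→Z gives 12>9]
(B,S,Y): not NE [P2→R gives 8>4; P3→Z gives 12>4]
(B,S,Z): not NE [P1→A gives 7>0; P2→Q gives 9>5]

PSNE = {(A,P,Z)}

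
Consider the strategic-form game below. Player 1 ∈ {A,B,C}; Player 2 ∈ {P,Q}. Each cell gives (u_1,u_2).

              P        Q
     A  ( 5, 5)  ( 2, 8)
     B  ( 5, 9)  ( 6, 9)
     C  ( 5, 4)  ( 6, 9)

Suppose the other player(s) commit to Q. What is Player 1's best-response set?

u_1(A vs Q) = 2
u_1(B vs Q) = 6
u_1(C vs Q) = 6
max payoff 6 at {B,C}

argmax u_1 = {B,C}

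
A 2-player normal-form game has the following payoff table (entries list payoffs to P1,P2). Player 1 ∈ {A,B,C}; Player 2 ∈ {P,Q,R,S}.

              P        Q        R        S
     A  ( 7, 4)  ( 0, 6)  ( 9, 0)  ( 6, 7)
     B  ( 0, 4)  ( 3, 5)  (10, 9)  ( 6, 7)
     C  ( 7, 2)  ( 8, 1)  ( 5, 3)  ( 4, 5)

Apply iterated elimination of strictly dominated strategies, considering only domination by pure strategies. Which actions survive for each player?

P2 drop P (S beats it: A:7>4 B:7>4 C:5>2)
P2 drop Q (S beats it: A:7>6 B:7>5 C:5>1)
P1 drop C (A beats it: R:9>5 S:6>4)
P1→{A,B} P2→{R,S}

Survivors P1:{A,B} P2:{R,S}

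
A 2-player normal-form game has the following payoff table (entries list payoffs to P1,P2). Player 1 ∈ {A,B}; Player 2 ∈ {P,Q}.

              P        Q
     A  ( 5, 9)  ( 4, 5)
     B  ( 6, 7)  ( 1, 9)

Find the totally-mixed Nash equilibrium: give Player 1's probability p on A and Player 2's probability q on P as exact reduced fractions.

P1 indiff ⇒ q·5+(1-q)·4 = q·6+(1-q)·1 ⇒ q(-1) = (1-q)(-3) ⇒ q = 3/4
P2 indiff ⇒ p·9+(1-p)·7 = p·5+(1-p)·9 ⇒ p(4) = (1-p)(2) ⇒ p = 1/3

(p,q) = (1/3, 3/4)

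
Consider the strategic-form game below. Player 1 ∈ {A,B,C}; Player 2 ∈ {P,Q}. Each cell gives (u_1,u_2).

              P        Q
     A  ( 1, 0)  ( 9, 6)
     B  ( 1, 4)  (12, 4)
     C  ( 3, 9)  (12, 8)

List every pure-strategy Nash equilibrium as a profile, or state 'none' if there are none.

(A,P): not NE [P1→C gives 3>1; P2→Q gives 6>0]
(A,Q): not NE [P1→C gives 12>9]
(B,P): not NE [P1→C gives 3>1]
(B,Q): NE
(C,P): NE
(C,Q): not NE [P2→P gives 9>8]

PSNE = {(B,Q), (C,P)}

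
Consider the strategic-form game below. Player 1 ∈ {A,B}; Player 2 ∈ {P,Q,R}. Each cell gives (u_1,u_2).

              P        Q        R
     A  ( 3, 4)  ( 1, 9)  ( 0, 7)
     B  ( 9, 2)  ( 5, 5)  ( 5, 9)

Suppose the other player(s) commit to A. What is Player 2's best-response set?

u_2(P vs A) = 4
u_2(Q vs A) = 9
u_2(R vs A) = 7
max payoff 9 at {Q}

argmax u_2 = {Q}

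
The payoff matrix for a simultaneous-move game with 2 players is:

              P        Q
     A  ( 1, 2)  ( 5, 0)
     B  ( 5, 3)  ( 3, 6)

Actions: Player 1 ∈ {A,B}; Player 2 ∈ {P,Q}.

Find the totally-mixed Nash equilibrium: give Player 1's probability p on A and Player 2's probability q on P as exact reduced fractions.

P1 mixes 3/5 on A; P2 mixes 1/3 on P

P1 indiff ⇒ q·1+(1-q)·5 = q·5+(1-q)·3 ⇒ q(-4) = (1-q)(-2) ⇒ q = 1/3
P2 indiff ⇒ p·2+(1-p)·3 = p·0+(1-p)·6 ⇒ p(2) = (1-p)(3) ⇒ p = 3/5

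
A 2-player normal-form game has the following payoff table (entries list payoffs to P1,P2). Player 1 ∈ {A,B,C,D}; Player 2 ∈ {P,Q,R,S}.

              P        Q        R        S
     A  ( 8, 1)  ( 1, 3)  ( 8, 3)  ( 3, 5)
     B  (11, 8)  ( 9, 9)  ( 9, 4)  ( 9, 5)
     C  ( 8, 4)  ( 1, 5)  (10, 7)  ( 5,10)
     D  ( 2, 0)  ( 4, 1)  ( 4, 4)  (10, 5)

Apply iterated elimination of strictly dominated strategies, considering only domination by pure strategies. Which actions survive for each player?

Survivors P1:{B,D} P2:{Q,S}

P1 drop A (B beats it: P:11>8 Q:9>1 R:9>8 S:9>3)
P2 drop P (Q beats it: B:9>8 C:5>4 D:1>0)
P2 drop R (S beats it: B:5>4 C:10>7 D:5>4)
P1 drop C (B beats it: Q:9>1 S:9>5)
P1→{B,D} P2→{Q,S}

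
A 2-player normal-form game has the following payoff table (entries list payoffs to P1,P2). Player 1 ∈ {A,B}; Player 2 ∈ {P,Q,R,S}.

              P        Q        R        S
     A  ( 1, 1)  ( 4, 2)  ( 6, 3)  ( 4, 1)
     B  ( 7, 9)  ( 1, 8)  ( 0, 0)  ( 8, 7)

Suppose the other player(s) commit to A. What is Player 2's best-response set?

u_2(P vs A) = 1
u_2(Q vs A) = 2
u_2(R vs A) = 3
u_2(S vs A) = 1
max payoff 3 at {R}

P2 best: {R}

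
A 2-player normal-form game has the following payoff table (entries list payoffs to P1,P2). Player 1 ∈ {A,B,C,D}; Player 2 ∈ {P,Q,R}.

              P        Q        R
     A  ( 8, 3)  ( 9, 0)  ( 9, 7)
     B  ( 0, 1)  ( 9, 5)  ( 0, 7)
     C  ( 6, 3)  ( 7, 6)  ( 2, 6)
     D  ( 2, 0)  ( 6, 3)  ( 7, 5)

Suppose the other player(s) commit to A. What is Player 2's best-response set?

u_2(P vs A) = 3
u_2(Q vs A) = 0
u_2(R vs A) = 7
max payoff 7 at {R}

P2 best: {R}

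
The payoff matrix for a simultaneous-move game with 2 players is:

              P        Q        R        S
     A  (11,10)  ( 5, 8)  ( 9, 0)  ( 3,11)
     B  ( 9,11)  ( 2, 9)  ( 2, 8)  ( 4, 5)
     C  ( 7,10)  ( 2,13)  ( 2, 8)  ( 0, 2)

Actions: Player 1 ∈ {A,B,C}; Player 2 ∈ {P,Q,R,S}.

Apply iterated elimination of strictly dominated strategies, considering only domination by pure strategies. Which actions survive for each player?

Remaining: P1:{A,B} P2:{P,S}

P1 drop C (A beats it: P:11>7 Q:5>2 R:9>2 S:3>0)
P2 drop Q (P beats it: A:10>8 B:11>9)
P2 drop R (P beats it: A:10>0 B:11>8)
P1→{A,B} P2→{P,S}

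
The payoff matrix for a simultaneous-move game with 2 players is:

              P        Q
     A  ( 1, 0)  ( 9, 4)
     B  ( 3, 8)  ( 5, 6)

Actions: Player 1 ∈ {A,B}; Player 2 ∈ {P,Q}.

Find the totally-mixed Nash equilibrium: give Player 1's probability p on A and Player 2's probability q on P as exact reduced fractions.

p=1/3, q=2/3

P1 indiff ⇒ q·1+(1-q)·9 = q·3+(1-q)·5 ⇒ q(-2) = (1-q)(-4) ⇒ q = 2/3
P2 indiff ⇒ p·0+(1-p)·8 = p·4+(1-p)·6 ⇒ p(-4) = (1-p)(-2) ⇒ p = 1/3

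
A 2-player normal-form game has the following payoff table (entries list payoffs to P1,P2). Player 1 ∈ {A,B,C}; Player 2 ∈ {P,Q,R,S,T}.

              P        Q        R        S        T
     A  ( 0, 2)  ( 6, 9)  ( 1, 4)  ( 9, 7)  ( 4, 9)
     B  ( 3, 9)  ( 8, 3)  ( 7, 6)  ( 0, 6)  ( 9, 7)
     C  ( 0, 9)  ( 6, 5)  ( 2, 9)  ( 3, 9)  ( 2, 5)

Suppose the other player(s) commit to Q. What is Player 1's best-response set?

u_1(A vs Q) = 6
u_1(B vs Q) = 8
u_1(C vs Q) = 6
max payoff 8 at {B}

P1 best: {B}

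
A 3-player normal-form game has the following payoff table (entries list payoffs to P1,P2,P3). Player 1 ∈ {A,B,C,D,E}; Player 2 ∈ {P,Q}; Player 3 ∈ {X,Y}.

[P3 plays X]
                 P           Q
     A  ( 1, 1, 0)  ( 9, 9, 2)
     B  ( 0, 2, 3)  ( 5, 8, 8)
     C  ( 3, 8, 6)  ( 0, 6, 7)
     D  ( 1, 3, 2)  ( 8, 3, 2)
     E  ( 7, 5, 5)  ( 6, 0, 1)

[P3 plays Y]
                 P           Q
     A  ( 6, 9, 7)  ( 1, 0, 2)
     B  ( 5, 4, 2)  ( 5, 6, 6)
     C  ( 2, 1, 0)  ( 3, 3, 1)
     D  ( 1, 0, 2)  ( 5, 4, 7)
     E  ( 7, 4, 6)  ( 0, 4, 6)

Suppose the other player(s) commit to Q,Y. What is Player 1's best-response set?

argmax u_1 = {B,D}

u_1(A vs Q,Y) = 1
u_1(B vs Q,Y) = 5
u_1(C vs Q,Y) = 3
u_1(D vs Q,Y) = 5
u_1(E vs Q,Y) = 0
max payoff 5 at {B,D}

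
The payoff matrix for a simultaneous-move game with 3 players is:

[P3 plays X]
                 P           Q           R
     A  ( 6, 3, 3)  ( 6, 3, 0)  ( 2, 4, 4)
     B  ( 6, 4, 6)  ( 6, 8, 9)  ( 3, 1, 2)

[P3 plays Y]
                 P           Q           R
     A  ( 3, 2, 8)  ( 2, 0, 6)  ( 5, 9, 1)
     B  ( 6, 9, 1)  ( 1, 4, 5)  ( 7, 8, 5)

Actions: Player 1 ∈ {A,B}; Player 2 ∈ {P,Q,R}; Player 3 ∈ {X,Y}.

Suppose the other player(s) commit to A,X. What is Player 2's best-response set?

u_2(P vs A,X) = 3
u_2(Q vs A,X) = 3
u_2(R vs A,X) = 4
max payoff 4 at {R}

P2 best: {R}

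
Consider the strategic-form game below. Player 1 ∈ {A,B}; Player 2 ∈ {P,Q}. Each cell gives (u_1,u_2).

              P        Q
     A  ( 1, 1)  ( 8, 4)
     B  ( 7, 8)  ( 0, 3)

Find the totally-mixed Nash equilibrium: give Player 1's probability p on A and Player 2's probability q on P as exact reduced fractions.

P1 indiff ⇒ q·1+(1-q)·8 = q·7+(1-q)·0 ⇒ q(-6) = (1-q)(-8) ⇒ q = 4/7
P2 indiff ⇒ p·1+(1-p)·8 = p·4+(1-p)·3 ⇒ p(-3) = (1-p)(-5) ⇒ p = 5/8

P1 mixes 5/8 on A; P2 mixes 4/7 on P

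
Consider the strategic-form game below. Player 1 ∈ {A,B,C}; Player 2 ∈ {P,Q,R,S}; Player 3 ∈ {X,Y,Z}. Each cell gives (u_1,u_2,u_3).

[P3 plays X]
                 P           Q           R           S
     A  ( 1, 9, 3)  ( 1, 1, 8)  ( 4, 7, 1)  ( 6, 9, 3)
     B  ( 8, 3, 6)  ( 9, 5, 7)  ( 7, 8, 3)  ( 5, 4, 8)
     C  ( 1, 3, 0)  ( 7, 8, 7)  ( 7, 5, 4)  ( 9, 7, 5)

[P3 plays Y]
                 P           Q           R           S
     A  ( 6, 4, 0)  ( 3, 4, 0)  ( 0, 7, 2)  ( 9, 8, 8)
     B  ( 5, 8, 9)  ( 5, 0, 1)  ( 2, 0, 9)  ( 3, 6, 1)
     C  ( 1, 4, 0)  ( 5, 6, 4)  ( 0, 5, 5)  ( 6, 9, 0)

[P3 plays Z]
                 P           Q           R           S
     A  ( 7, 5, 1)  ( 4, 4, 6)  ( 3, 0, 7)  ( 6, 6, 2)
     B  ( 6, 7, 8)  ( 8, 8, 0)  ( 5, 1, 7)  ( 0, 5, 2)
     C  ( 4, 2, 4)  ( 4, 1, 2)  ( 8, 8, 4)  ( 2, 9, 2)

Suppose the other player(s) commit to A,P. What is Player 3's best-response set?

P3 best: {X}

u_3(X vs A,P) = 3
u_3(Y vs A,P) = 0
u_3(Z vs A,P) = 1
max payoff 3 at {X}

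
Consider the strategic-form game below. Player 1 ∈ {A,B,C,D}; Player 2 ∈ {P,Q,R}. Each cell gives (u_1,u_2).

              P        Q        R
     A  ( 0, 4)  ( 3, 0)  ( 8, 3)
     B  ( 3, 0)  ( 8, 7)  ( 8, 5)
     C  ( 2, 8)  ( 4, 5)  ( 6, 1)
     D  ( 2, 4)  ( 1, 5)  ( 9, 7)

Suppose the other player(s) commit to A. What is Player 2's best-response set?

argmax u_2 = {P}

u_2(P vs A) = 4
u_2(Q vs A) = 0
u_2(R vs A) = 3
max payoff 4 at {P}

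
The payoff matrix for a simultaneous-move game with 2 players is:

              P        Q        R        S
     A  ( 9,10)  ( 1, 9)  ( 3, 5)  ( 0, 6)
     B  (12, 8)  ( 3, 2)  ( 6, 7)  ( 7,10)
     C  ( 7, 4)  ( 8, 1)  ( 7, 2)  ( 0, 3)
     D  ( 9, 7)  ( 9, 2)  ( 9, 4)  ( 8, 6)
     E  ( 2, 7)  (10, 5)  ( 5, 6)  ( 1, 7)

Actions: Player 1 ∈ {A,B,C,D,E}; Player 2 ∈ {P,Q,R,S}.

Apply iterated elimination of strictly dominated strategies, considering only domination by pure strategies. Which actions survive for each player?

IESDS → P1:{B,D} P2:{P,S}

P1 drop A (B beats it: P:12>9 Q:3>1 R:6>3 S:7>0)
P1 drop C (D beats it: P:9>7 Q:9>8 R:9>7 S:8>0)
P2 drop Q (P beats it: B:8>2 D:7>2 E:7>5)
P1 drop E (B beats it: P:12>2 R:6>5 S:7>1)
P2 drop R (P beats it: B:8>7 D:7>4)
P1→{B,D} P2→{P,S}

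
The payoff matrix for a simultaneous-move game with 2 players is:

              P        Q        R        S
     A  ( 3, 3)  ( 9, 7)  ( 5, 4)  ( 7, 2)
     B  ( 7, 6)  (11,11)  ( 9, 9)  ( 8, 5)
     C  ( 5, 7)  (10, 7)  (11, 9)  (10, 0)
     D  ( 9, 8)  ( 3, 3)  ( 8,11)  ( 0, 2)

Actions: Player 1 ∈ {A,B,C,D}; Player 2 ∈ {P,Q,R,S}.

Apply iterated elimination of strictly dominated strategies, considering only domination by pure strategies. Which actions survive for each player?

P1 drop A (B beats it: P:7>3 Q:11>9 R:9>5 S:8>7)
P2 drop P (R beats it: B:9>6 C:9>7 D:11>8)
P1 drop D (B beats it: Q:11>3 R:9>8 S:8>0)
P2 drop S (Q beats it: B:11>5 C:7>0)
P1→{B,C} P2→{Q,R}

Survivors P1:{B,C} P2:{Q,R}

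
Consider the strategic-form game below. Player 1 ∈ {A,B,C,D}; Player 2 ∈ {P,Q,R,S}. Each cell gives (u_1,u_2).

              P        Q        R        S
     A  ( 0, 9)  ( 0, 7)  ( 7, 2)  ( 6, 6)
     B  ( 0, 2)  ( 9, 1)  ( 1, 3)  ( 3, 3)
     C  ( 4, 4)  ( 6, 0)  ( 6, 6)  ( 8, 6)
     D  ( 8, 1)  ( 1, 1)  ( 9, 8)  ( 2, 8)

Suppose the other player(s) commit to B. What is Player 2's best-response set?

argmax u_2 = {R,S}

u_2(P vs B) = 2
u_2(Q vs B) = 1
u_2(R vs B) = 3
u_2(S vs B) = 3
max payoff 3 at {R,S}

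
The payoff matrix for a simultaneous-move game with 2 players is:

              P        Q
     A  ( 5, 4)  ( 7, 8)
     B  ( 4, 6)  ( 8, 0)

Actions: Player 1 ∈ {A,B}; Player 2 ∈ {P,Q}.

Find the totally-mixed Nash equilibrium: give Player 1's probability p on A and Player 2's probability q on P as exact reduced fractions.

(p,q) = (3/5, 1/2)

P1 indiff ⇒ q·5+(1-q)·7 = q·4+(1-q)·8 ⇒ q(1) = (1-q)(1) ⇒ q = 1/2
P2 indiff ⇒ p·4+(1-p)·6 = p·8+(1-p)·0 ⇒ p(-4) = (1-p)(-6) ⇒ p = 3/5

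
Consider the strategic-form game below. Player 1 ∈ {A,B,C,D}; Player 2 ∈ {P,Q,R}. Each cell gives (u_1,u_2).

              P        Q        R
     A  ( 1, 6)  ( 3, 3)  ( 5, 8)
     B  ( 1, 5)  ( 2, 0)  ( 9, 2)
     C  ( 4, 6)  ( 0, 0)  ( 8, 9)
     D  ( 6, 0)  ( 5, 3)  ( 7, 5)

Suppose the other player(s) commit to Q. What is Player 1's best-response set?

u_1(A vs Q) = 3
u_1(B vs Q) = 2
u_1(C vs Q) = 0
u_1(D vs Q) = 5
max payoff 5 at {D}

argmax u_1 = {D}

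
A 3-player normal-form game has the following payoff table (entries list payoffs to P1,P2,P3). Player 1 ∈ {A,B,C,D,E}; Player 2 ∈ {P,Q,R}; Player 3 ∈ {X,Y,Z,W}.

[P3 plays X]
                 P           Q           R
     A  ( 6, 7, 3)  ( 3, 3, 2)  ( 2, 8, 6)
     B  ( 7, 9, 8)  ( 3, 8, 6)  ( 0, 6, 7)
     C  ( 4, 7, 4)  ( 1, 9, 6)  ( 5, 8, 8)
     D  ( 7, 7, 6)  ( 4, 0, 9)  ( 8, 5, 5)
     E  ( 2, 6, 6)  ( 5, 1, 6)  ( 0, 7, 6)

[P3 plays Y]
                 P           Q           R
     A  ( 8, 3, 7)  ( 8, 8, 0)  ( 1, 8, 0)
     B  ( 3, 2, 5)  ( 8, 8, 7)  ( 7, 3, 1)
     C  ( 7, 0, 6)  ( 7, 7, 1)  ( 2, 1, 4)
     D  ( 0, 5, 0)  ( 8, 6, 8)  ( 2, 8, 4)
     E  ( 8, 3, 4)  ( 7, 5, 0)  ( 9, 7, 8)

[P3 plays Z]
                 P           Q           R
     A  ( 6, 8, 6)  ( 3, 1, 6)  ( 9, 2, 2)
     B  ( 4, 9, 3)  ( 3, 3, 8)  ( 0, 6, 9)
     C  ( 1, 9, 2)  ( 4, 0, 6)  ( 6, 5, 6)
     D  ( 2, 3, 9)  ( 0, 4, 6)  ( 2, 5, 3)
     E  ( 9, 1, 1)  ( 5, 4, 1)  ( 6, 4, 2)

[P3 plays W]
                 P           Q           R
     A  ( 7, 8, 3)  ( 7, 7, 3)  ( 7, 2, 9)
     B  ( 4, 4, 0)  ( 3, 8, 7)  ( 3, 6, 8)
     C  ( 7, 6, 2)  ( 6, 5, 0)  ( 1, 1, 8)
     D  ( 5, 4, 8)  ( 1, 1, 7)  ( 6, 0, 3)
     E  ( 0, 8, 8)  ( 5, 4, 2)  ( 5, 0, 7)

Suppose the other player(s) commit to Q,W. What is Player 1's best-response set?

u_1(A vs Q,W) = 7
u_1(B vs Q,W) = 3
u_1(C vs Q,W) = 6
u_1(D vs Q,W) = 1
u_1(E vs Q,W) = 5
max payoff 7 at {A}

argmax u_1 = {A}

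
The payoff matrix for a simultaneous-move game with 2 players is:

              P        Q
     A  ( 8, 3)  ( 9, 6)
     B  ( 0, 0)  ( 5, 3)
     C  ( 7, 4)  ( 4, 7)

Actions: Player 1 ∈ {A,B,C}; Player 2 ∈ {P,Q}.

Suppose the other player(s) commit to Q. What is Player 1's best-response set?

u_1(A vs Q) = 9
u_1(B vs Q) = 5
u_1(C vs Q) = 4
max payoff 9 at {A}

P1 best: {A}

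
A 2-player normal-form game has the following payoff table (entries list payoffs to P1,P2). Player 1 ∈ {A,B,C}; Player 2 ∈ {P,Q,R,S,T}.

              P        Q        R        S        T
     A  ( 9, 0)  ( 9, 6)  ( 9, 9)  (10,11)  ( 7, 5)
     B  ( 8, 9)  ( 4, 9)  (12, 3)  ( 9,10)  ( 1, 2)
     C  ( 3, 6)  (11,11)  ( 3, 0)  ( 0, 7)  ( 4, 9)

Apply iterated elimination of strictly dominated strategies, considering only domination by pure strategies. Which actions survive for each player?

Survivors P1:{A,C} P2:{Q,S}

P2 drop P (S beats it: A:11>0 B:10>9 C:7>6)
P2 drop R (S beats it: A:11>9 B:10>3 C:7>0)
P1 drop B (A beats it: Q:9>4 S:10>9 T:7>1)
P2 drop T (Q beats it: A:6>5 C:11>9)
P1→{A,C} P2→{Q,S}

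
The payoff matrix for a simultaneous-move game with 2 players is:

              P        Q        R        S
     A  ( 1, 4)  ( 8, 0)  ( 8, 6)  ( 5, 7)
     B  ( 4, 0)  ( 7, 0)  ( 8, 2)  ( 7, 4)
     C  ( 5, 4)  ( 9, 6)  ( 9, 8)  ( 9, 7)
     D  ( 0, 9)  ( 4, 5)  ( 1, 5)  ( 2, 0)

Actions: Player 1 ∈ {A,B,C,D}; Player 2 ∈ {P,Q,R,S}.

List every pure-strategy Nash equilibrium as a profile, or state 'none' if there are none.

NE set: (C,R)

(A,P): not NE [P1→C gives 5>1; P2→S gives 7>4]
(A,Q): not NE [P1→C gives 9>8; P2→S gives 7>0]
(A,R): not NE [P1→C gives 9>8; P2→S gives 7>6]
(A,S): not NE [P1→C gives 9>5]
(B,P): not NE [P1→C gives 5>4; P2→S gives 4>0]
(B,Q): not NE [P1→C gives 9>7; P2→S gives 4>0]
(B,R): not NE [P1→C gives 9>8; P2→S gives 4>2]
(B,S): not NE [P1→C gives 9>7]
(C,P): not NE [P2→R gives 8>4]
(C,Q): not NE [P2→R gives 8>6]
(C,R): NE
(C,S): not NE [P2→R gives 8>7]
(D,P): not NE [P1→C gives 5>0]
(D,Q): not NE [P1→C gives 9>4; P2→P gives 9>5]
(D,R): not NE [P1→C gives 9>1; P2→P gives 9>5]
(D,S): not NE [P1→C gives 9>2; P2→P gives 9>0]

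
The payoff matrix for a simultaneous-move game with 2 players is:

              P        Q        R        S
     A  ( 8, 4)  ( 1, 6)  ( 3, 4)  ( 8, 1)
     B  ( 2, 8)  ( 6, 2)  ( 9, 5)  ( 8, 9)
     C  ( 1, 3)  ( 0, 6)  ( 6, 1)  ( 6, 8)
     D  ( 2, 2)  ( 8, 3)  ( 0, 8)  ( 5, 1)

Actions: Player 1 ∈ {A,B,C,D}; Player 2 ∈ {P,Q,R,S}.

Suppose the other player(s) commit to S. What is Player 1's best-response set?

u_1(A vs S) = 8
u_1(B vs S) = 8
u_1(C vs S) = 6
u_1(D vs S) = 5
max payoff 8 at {A,B}

argmax u_1 = {A,B}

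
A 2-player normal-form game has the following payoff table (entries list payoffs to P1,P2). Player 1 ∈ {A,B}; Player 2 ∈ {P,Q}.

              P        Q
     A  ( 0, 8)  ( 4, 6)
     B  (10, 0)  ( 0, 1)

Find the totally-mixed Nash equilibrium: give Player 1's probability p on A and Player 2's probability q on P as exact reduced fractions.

P1 indiff ⇒ q·0+(1-q)·4 = q·10+(1-q)·0 ⇒ q(-10) = (1-q)(-4) ⇒ q = 2/7
P2 indiff ⇒ p·8+(1-p)·0 = p·6+(1-p)·1 ⇒ p(2) = (1-p)(1) ⇒ p = 1/3

P1 mixes 1/3 on A; P2 mixes 2/7 on P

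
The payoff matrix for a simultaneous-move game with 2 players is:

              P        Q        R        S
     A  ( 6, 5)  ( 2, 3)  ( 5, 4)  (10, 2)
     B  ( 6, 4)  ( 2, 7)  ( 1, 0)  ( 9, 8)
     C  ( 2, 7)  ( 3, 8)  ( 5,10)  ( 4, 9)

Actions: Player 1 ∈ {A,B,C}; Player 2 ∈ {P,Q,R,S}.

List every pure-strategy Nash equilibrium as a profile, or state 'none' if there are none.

PSNE = {(A,P), (C,R)}

(A,P): NE
(A,Q): not NE [P1→C gives 3>2; P2→P gives 5>3]
(A,R): not NE [P2→P gives 5>4]
(A,S): not NE [P2→P gives 5>2]
(B,P): not NE [P2→S gives 8>4]
(B,Q): not NE [P1→C gives 3>2; P2→S gives 8>7]
(B,R): not NE [P1→C gives 5>1; P2→S gives 8>0]
(B,S): not NE [P1→A gives 10>9]
(C,P): not NE [P1→B gives 6>2; P2→R gives 10>7]
(C,Q): not NE [P2→R gives 10>8]
(C,R): NE
(C,S): not NE [P1→A gives 10>4; P2→R gives 10>9]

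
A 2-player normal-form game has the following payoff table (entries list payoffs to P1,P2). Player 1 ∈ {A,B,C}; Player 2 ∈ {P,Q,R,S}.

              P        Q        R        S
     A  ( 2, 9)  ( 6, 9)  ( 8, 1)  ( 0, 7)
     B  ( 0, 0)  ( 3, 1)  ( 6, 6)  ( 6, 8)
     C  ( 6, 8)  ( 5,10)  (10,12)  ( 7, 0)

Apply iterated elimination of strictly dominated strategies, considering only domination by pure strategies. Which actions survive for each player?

P1 drop B (C beats it: P:6>0 Q:5>3 R:10>6 S:7>6)
P2 drop S (P beats it: A:9>7 C:8>0)
P1→{A,C} P2→{P,Q,R}

Survivors P1:{A,C} P2:{P,Q,R}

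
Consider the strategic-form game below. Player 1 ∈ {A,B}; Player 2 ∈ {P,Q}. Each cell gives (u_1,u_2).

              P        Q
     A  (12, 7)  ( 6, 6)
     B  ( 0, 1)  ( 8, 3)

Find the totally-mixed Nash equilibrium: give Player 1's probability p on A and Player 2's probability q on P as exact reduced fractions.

p=2/3, q=1/7

P1 indiff ⇒ q·12+(1-q)·6 = q·0+(1-q)·8 ⇒ q(12) = (1-q)(2) ⇒ q = 1/7
P2 indiff ⇒ p·7+(1-p)·1 = p·6+(1-p)·3 ⇒ p(1) = (1-p)(2) ⇒ p = 2/3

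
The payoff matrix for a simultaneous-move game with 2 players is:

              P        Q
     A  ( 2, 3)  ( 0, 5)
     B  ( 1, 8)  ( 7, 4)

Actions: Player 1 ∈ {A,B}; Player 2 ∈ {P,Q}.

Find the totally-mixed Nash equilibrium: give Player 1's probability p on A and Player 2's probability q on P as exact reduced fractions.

P1 indiff ⇒ q·2+(1-q)·0 = q·1+(1-q)·7 ⇒ q(1) = (1-q)(7) ⇒ q = 7/8
P2 indiff ⇒ p·3+(1-p)·8 = p·5+(1-p)·4 ⇒ p(-2) = (1-p)(-4) ⇒ p = 2/3

P1 mixes 2/3 on A; P2 mixes 7/8 on P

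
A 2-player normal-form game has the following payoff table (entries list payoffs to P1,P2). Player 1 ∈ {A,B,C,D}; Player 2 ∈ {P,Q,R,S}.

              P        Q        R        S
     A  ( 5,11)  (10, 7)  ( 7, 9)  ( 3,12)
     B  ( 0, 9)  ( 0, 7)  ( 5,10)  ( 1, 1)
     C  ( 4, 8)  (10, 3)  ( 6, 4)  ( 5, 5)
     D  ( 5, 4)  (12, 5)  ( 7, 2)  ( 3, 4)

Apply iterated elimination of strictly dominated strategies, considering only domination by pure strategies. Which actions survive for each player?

Survivors P1:{A,C,D} P2:{P,Q,S}

P1 drop B (A beats it: P:5>0 Q:10>0 R:7>5 S:3>1)
P2 drop R (P beats it: A:11>9 C:8>4 D:4>2)
P1→{A,C,D} P2→{P,Q,S}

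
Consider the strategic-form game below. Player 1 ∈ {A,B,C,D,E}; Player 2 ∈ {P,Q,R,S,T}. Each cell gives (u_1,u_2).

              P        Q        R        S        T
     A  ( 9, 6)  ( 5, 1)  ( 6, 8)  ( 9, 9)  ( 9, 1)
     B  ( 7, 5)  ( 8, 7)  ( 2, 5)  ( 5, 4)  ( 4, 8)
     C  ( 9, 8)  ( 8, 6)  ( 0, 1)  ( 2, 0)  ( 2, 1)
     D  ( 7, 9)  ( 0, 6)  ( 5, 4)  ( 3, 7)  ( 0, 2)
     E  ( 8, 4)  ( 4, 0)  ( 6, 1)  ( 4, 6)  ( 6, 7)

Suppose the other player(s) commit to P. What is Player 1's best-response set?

u_1(A vs P) = 9
u_1(B vs P) = 7
u_1(C vs P) = 9
u_1(D vs P) = 7
u_1(E vs P) = 8
max payoff 9 at {A,C}

BR_1 = {A,C}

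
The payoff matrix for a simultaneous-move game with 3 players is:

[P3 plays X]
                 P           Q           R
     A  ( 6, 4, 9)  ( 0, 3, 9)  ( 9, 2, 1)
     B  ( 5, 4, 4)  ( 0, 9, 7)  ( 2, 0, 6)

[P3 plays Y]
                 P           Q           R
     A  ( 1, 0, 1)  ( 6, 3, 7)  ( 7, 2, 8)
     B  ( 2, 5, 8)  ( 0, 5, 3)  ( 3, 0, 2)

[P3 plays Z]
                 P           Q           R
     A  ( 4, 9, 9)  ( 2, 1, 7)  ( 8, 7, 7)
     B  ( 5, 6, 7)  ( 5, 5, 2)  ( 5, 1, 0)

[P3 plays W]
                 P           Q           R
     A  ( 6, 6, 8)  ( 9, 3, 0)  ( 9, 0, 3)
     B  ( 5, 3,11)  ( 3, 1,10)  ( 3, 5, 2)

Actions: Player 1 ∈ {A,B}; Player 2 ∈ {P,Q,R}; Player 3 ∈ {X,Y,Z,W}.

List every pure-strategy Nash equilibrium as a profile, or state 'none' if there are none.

(A,P,X): NE
(A,P,Y): not NE [P1→B gives 2>1; P2→Q gives 3>0; P3→Z gives 9>1]
(A,P,Z): not NE [P1→B gives 5>4]
(A,P,W): not NE [P3→Z gives 9>8]
(A,Q,X): not NE [P2→P gives 4>3]
(A,Q,Y): not NE [P3→X gives 9>7]
(A,Q,Z): not NE [P1→B gives 5>2; P2→P gives 9>1; P3→X gives 9>7]
(A,Q,W): not NE [P2→P gives 6>3; P3→X gives 9>0]
(A,R,X): not NE [P2→P gives 4>2; P3→Y gives 8>1]
(A,R,Y): not NE [P2→Q gives 3>2]
(A,R,Z): not NE [P2→P gives 9>7; P3→Y gives 8>7]
(A,R,W): not NE [P2→P gives 6>0; P3→Y gives 8>3]
(B,P,X): not NE [P1→A gives 6>5; P2→Q gives 9>4; P3→W gives 11>4]
(B,P,Y): not NE [P3→W gives 11>8]
(B,P,Z): not NE [P3→W gives 11>7]
(B,P,W): not NE [P1→A gives 6>5; P2→R gives 5>3]
(B,Q,X): not NE [P3→W gives 10>7]
(B,Q,Y): not NE [P1→A gives 6>0; P3→W gives 10>3]
(B,Q,Z): not NE [P2→P gives 6>5; P3→W gives 10>2]
(B,Q,W): not NE [P1→A gives 9>3; P2→R gives 5>1]
(B,R,X): not NE [P1→A gives 9>2; P2→Q gives 9>0]
(B,R,Y): not NE [P1→A gives 7>3; P2→Q gives 5>0; P3→X gives 6>2]
(B,R,Z): not NE [P1→A gives 8>5; P2→P gives 6>1; P3→X gives 6>0]
(B,R,W): not NE [P1→A gives 9>3; P3→X gives 6>2]

PSNE = {(A,P,X)}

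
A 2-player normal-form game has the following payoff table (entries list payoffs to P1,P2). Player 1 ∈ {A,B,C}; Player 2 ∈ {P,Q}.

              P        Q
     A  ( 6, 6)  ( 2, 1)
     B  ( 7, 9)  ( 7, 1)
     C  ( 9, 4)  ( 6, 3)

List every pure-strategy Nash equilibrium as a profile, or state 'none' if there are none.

NE set: (C,P)

(A,P): not NE [P1→C gives 9>6]
(A,Q): not NE [P1→B gives 7>2; P2→P gives 6>1]
(B,P): not NE [P1→C gives 9>7]
(B,Q): not NE [P2→P gives 9>1]
(C,P): NE
(C,Q): not NE [P1→B gives 7>6; P2→P gives 4>3]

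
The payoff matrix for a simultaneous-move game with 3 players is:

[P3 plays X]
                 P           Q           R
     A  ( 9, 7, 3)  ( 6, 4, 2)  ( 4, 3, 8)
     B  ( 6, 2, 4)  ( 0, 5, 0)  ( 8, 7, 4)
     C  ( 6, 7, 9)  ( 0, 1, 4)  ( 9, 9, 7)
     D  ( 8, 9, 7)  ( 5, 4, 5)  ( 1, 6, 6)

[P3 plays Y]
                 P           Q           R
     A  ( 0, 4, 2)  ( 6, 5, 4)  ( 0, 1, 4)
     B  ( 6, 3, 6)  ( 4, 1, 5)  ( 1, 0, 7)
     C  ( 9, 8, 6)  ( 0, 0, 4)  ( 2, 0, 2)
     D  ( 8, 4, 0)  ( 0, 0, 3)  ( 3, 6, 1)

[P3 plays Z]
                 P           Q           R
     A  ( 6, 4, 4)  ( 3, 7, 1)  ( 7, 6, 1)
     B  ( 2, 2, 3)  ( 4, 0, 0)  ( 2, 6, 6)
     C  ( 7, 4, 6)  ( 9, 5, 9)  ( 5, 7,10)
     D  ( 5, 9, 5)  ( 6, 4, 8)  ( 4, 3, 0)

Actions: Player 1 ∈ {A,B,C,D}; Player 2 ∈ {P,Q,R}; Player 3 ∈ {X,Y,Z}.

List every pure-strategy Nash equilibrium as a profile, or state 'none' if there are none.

NE set: (A,Q,Y)

(A,P,X): not NE [P3→Z gives 4>3]
(A,P,Y): not NE [P1→C gives 9>0; P2→Q gives 5>4; P3→Z gives 4>2]
(A,P,Z): not NE [P1→C gives 7>6; P2→Q gives 7>4]
(A,Q,X): not NE [P2→P gives 7>4; P3→Y gives 4>2]
(A,Q,Y): NE
(A,Q,Z): not NE [P1→C gives 9>3; P3→Y gives 4>1]
(A,R,X): not NE [P1→C gives 9>4; P2→P gives 7>3]
(A,R,Y): not NE [P1→D gives 3>0; P2→Q gives 5>1; P3→X gives 8>4]
(A,R,Z): not NE [P2→Q gives 7>6; P3→X gives 8>1]
(B,P,X): not NE [P1→A gives 9>6; P2→R gives 7>2; P3→Y gives 6>4]
(B,P,Y): not NE [P1→C gives 9>6]
(B,P,Z): not NE [P1→C gives 7>2; P2→R gives 6>2; P3→Y gives 6>3]
(B,Q,X): not NE [P1→A gives 6>0; P2→R gives 7>5; P3→Y gives 5>0]
(B,Q,Y): not NE [P1→A gives 6>4; P2→P gives 3>1]
(B,Q,Z): not NE [P1→C gives 9>4; P2→R gives 6>0; P3→Y gives 5>0]
(B,R,X): not NE [P1→C gives 9>8; P3→Y gives 7>4]
(B,R,Y): not NE [P1→D gives 3>1; P2→P gives 3>0]
(B,R,Z): not NE [P1→A gives 7>2; P3→Y gives 7>6]
(C,P,X): not NE [P1→A gives 9>6; P2→R gives 9>7]
(C,P,Y): not NE [P3→X gives 9>6]
(C,P,Z): not NE [P2→R gives 7>4; P3→X gives 9>6]
(C,Q,X): not NE [P1→A gives 6>0; P2→R gives 9>1; P3→Z gives 9>4]
(C,Q,Y): not NE [P1→A gives 6>0; P2→P gives 8>0; P3→Z gives 9>4]
(C,Q,Z): not NE [P2→R gives 7>5]
(C,R,X): not NE [P3→Z gives 10>7]
(C,R,Y): not NE [P1→D gives 3>2; P2→P gives 8>0; P3→Z gives 10>2]
(C,R,Z): not NE [P1→A gives 7>5]
(D,P,X): not NE [P1→A gives 9>8]
(D,P,Y): not NE [P1→C gives 9>8; P2→R gives 6>4; P3→X gives 7>0]
(D,P,Z): not NE [P1→C gives 7>5; P3→X gives 7>5]
(D,Q,X): not NE [P1→A gives 6>5; P2→P gives 9>4; P3→Z gives 8>5]
(D,Q,Y): not NE [P1→A gives 6>0; P2→R gives 6>0; P3→Z gives 8>3]
(D,Q,Z): not NE [P1→C gives 9>6; P2→P gives 9>4]
(D,R,X): not NE [P1→C gives 9>1; P2→P gives 9>6]
(D,R,Y): not NE [P3→X gives 6>1]
(D,R,Z): not NE [P1→A gives 7>4; P2→P gives 9>3; P3→X gives 6>0]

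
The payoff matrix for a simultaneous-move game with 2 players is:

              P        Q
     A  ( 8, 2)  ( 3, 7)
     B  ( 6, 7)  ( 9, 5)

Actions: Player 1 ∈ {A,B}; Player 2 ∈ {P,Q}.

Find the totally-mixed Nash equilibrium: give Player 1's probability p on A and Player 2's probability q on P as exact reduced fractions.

P1 indiff ⇒ q·8+(1-q)·3 = q·6+(1-q)·9 ⇒ q(2) = (1-q)(6) ⇒ q = 3/4
P2 indiff ⇒ p·2+(1-p)·7 = p·7+(1-p)·5 ⇒ p(-5) = (1-p)(-2) ⇒ p = 2/7

P1 mixes 2/7 on A; P2 mixes 3/4 on P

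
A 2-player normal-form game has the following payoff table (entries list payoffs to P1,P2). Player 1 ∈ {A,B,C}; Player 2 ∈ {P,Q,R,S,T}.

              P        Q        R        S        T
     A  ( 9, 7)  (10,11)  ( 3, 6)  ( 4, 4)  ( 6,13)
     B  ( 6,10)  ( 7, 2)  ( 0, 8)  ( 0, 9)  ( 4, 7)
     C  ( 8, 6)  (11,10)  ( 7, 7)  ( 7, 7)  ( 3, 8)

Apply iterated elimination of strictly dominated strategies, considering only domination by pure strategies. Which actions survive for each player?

P1 drop B (A beats it: P:9>6 Q:10>7 R:3>0 S:4>0 T:6>4)
P2 drop P (Q beats it: A:11>7 C:10>6)
P2 drop R (Q beats it: A:11>6 C:10>7)
P2 drop S (Q beats it: A:11>4 C:10>7)
P1→{A,C} P2→{Q,T}

Remaining: P1:{A,C} P2:{Q,T}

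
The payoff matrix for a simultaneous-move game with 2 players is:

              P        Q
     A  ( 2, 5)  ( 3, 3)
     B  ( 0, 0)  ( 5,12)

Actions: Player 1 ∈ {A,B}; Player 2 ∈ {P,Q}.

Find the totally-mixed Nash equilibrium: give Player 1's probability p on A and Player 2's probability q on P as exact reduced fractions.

p=6/7, q=1/2

P1 indiff ⇒ q·2+(1-q)·3 = q·0+(1-q)·5 ⇒ q(2) = (1-q)(2) ⇒ q = 1/2
P2 indiff ⇒ p·5+(1-p)·0 = p·3+(1-p)·12 ⇒ p(2) = (1-p)(12) ⇒ p = 6/7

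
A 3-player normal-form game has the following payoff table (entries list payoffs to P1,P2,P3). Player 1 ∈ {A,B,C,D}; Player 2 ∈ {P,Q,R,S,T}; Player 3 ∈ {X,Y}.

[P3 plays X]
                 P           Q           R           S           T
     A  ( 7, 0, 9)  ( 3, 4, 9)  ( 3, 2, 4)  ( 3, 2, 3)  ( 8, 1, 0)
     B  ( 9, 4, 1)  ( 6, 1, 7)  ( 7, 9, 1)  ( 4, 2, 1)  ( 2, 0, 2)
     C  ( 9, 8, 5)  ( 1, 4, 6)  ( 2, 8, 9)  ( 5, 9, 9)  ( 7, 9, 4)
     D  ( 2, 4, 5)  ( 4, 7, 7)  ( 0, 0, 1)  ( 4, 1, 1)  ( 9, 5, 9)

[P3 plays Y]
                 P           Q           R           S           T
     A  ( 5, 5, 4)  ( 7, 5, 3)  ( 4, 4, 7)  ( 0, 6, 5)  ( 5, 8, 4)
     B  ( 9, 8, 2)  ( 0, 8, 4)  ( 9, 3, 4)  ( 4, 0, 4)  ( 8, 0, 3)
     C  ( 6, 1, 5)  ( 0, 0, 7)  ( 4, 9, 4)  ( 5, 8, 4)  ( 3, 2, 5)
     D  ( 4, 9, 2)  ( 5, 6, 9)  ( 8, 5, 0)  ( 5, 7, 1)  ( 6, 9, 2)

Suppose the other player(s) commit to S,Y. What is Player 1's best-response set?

argmax u_1 = {C,D}

u_1(A vs S,Y) = 0
u_1(B vs S,Y) = 4
u_1(C vs S,Y) = 5
u_1(D vs S,Y) = 5
max payoff 5 at {C,D}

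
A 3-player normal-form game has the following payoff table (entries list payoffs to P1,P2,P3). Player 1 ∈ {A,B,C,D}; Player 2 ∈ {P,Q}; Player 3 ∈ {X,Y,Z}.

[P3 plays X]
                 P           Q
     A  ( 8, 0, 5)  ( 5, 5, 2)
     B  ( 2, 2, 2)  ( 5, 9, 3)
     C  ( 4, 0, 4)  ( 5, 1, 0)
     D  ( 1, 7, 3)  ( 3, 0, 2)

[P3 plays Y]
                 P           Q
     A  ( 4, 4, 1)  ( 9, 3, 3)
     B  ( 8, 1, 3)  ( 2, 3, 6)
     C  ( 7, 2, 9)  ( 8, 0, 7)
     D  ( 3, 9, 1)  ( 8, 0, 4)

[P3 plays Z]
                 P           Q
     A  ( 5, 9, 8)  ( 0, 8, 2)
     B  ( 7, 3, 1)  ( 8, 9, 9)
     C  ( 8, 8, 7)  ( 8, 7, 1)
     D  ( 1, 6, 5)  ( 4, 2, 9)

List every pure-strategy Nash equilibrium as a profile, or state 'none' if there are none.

(A,P,X): not NE [P2→Q gives 5>0; P3→Z gives 8>5]
(A,P,Y): not NE [P1→B gives 8>4; P3→Z gives 8>1]
(A,P,Z): not NE [P1→C gives 8>5]
(A,Q,X): not NE [P3→Y gives 3>2]
(A,Q,Y): not NE [P2→P gives 4>3]
(A,Q,Z): not NE [P1→C gives 8>0; P2→P gives 9>8; P3→Y gives 3>2]
(B,P,X): not NE [P1→A gives 8>2; P2→Q gives 9>2; P3→Y gives 3>2]
(B,P,Y): not NE [P2→Q gives 3>1]
(B,P,Z): not NE [P1→C gives 8>7; P2→Q gives 9>3; P3→Y gives 3>1]
(B,Q,X): not NE [P3→Z gives 9>3]
(B,Q,Y): not NE [P1→A gives 9>2; P3→Z gives 9>6]
(B,Q,Z): NE
(C,P,X): not NE [P1→A gives 8>4; P2→Q gives 1>0; P3→Y gives 9>4]
(C,P,Y): not NE [P1→B gives 8>7]
(C,P,Z): not NE [P3→Y gives 9>7]
(C,Q,X): not NE [P3→Y gives 7>0]
(C,Q,Y): not NE [P1→A gives 9>8; P2→P gives 2>0]
(C,Q,Z): not NE [P2→P gives 8>7; P3→Y gives 7>1]
(D,P,X): not NE [P1→A gives 8>1; P3→Z gives 5>3]
(D,P,Y): not NE [P1→B gives 8>3; P3→Z gives 5>1]
(D,P,Z): not NE [P1→C gives 8>1]
(D,Q,X): not NE [P1→C gives 5>3; P2→P gives 7>0; P3→Z gives 9>2]
(D,Q,Y): not NE [P1→A gives 9>8; P2→P gives 9>0; P3→Z gives 9>4]
(D,Q,Z): not NE [P1→C gives 8>4; P2→P gives 6>2]

Nash profiles: (B,Q,Z)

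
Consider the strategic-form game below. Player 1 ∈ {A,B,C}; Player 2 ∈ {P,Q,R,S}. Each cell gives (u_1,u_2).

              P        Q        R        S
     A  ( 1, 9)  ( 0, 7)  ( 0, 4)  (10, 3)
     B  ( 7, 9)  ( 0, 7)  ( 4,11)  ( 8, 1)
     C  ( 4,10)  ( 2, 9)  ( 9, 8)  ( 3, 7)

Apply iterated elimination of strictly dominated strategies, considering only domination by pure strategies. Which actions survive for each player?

P2 drop Q (P beats it: A:9>7 B:9>7 C:10>9)
P2 drop S (P beats it: A:9>3 B:9>1 C:10>7)
P1 drop A (B beats it: P:7>1 R:4>0)
P1→{B,C} P2→{P,R}

IESDS → P1:{B,C} P2:{P,R}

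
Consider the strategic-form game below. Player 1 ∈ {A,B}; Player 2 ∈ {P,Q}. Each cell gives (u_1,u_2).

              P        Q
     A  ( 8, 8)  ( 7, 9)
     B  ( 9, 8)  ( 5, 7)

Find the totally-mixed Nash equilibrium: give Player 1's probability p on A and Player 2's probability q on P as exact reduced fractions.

P1 indiff ⇒ q·8+(1-q)·7 = q·9+(1-q)·5 ⇒ q(-1) = (1-q)(-2) ⇒ q = 2/3
P2 indiff ⇒ p·8+(1-p)·8 = p·9+(1-p)·7 ⇒ p(-1) = (1-p)(-1) ⇒ p = 1/2

(p,q) = (1/2, 2/3)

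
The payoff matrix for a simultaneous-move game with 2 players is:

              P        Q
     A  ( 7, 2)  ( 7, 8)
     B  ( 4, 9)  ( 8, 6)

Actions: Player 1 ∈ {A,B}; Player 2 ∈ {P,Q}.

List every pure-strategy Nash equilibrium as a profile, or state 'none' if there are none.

(A,P): not NE [P2→Q gives 8>2]
(A,Q): not NE [P1→B gives 8>7]
(B,P): not NE [P1→A gives 7>4]
(B,Q): not NE [P2→P gives 9>6]

Equilibria: none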